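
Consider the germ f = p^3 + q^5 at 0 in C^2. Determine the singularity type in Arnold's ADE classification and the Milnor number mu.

Type E_8, Milnor number mu = 8.

The Hessian of f at 0 is [[0, 0], [0, 0]] with rank 0, so corank 2. A Groebner basis of the Jacobian ideal J(f) in C{p,q} is {q^4, p^2}; counting standard monomials gives mu = 8. Corank 2; j^3 = p^3 is a perfect cube, so E-series; the 5-jet and mu = 8 give E_8.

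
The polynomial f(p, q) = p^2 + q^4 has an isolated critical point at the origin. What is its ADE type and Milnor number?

Type A_{3}, Milnor number mu = 3.

The Hessian of f at 0 is [[2, 0], [0, 0]] with rank 1, so corank 1. A Groebner basis of the Jacobian ideal J(f) in C{p,q} is {q^3, p}; counting standard monomials gives mu = 3. Corank 1: A-series; mu = 3 gives A_3.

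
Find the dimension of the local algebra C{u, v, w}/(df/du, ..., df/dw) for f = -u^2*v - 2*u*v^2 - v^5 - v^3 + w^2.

The Hessian of f at 0 has rank 1. Corank 2; j^3 = -v*(u + v)^2 has shape L^2 M (L != M), so D-series; mu = 6 gives D_6.

6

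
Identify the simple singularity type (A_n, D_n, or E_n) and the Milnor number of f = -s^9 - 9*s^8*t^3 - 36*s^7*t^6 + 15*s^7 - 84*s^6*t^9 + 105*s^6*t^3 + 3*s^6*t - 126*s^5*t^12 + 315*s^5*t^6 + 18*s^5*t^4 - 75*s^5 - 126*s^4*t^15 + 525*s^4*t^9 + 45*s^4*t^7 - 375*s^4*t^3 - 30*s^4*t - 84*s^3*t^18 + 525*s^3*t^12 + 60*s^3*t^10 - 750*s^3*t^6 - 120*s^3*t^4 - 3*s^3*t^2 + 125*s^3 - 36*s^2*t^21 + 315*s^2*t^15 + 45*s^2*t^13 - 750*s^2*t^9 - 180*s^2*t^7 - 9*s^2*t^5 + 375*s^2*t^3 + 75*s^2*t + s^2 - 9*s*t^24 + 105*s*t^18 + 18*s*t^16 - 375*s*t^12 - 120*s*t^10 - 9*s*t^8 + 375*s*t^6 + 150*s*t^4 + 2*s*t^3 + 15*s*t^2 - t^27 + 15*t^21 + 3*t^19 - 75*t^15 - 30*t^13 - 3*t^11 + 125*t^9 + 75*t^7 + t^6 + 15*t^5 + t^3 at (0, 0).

Type A_{2}, Milnor number mu = 2.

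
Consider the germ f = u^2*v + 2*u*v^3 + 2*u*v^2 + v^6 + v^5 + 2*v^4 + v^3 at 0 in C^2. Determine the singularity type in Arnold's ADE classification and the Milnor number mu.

Type D_7, Milnor number mu = 7.

The Hessian of f at 0 is [[0, 0], [0, 0]] with rank 0, so corank 2. A Groebner basis of the Jacobian ideal J(f) in C{u,v} is {u^3 - u^2/2 - 7*u*v^2/2 + 3*u*v/2 + 2*v^2, u^2*v + u^2/6 + 13*u*v^2/6 - 5*u*v/6 - v^2, u*v + v^3 + v^2}; counting standard monomials gives mu = 7. Corank 2; j^3 = v*(u + v)^2 has shape L^2 M (L != M), so D-series; mu = 7 gives D_7.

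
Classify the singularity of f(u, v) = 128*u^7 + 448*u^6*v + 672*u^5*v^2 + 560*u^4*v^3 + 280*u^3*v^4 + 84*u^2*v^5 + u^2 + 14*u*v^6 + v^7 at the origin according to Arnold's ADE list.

A_6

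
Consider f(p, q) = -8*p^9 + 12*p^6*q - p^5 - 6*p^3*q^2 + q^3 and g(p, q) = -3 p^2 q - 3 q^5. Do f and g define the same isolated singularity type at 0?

No.

The Hessian of f at 0 has rank 0. Corank 2; j^3 = q^3 is a perfect cube, so E-series; the 5-jet and mu = 8 give E_8. The Hessian of g at 0 has rank 0. Corank 2; j^3 = -3*p^2*q has shape L^2 M (L != M), so D-series; mu = 6 gives D_6. f is E_8 but g is D_6, hence not right-equivalent.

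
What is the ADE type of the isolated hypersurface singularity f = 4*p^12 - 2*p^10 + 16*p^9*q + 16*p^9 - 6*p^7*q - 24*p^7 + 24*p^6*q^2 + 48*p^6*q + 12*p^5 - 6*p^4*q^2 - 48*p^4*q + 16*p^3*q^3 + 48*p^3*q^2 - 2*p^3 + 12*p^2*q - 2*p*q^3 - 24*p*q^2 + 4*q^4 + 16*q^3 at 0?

E_7

The Hessian of f at 0 has rank 0. Corank 2; j^3 = -2*(p - 2*q)^3 is a perfect cube, so E-series; the 4-jet and mu = 7 give E_7.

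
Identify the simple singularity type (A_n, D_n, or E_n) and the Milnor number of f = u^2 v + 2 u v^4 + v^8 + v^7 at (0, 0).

Type D9, Milnor number mu = 9.

The Hessian of f at 0 is [[0, 0], [0, 0]] with rank 0, so corank 2. A Groebner basis of the Jacobian ideal J(f) in C{u,v} is {u^2*v^2, 8*u^2*v + u^2 + u*v^3, u*v + v^4, u^3}; counting standard monomials gives mu = 9. Corank 2; j^3 = u^2*v has shape L^2 M (L != M), so D-series; mu = 9 gives D_9.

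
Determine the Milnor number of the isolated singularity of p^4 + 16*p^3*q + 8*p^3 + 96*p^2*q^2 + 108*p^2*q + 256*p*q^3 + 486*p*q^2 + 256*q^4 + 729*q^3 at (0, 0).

6

The Hessian of f at 0 is [[0, 0], [0, 0]] with rank 0, so corank 2. A Groebner basis of the Jacobian ideal J(f) in C{p,q} is {q^4, p*q^2 + 13*q^3/3, p^2 + 9*p*q + 81*q^2/4}; counting standard monomials gives mu = 6. Corank 2; j^3 = (2*p + 9*q)^3 is a perfect cube, so E-series; the 4-jet and mu = 6 give E_6.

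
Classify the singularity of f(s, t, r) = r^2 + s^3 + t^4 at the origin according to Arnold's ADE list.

E_6

The Hessian of f at 0 is [[0, 0, 0], [0, 0, 0], [0, 0, 2]] with rank 1, so corank 2. A Groebner basis of the Jacobian ideal J(f) in C{s,t,r} is {t^3, s^2, r}; counting standard monomials gives mu = 6. Corank 2; j^3 = s^3 is a perfect cube, so E-series; the 4-jet and mu = 6 give E_6.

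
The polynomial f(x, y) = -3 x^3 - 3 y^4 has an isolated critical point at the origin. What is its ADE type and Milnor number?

Type E_6, Milnor number mu = 6.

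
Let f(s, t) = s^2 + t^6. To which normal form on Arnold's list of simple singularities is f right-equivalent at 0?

The Hessian of f at 0 has rank 1. Corank 1: A-series; mu = 5 gives A_5.

A_{5}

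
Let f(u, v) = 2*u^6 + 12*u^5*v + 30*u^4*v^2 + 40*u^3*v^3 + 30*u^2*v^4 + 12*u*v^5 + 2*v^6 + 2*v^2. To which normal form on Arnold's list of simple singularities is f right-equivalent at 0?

The Hessian of f at 0 has rank 1. Corank 1: A-series; mu = 5 gives A_5.

A_5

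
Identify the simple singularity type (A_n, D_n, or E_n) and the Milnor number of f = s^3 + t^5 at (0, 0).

Type E_{8}, Milnor number mu = 8.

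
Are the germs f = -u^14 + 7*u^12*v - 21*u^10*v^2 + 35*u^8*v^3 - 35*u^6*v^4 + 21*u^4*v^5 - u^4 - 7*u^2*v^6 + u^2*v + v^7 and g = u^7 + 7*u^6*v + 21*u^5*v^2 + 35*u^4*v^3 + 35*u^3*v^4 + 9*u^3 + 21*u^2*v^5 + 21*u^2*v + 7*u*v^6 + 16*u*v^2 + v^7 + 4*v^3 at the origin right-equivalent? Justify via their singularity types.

The Hessian of f at 0 has rank 0. Corank 2; j^3 = u^2*v has shape L^2 M (L != M), so D-series; mu = 8 gives D_8. The Hessian of g at 0 has rank 0. Corank 2; j^3 = (u + v)*(3*u + 2*v)^2 has shape L^2 M (L != M), so D-series; mu = 8 gives D_8. Both have type D_8, hence right-equivalent.

Yes.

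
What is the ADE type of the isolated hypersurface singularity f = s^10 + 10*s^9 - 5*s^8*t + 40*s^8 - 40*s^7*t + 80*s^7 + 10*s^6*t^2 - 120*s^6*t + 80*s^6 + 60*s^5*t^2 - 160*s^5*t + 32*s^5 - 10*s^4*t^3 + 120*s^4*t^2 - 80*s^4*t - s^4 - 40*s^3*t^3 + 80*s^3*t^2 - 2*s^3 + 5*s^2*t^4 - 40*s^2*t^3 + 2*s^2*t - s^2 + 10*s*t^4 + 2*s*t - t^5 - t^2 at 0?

A4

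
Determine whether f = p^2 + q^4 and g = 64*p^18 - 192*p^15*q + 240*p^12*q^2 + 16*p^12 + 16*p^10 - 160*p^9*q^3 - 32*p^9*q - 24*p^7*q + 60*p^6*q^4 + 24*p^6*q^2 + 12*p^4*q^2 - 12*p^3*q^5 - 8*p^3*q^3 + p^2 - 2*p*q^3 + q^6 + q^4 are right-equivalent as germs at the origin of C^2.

The Hessian of f at 0 has rank 1. Corank 1: A-series; mu = 3 gives A_3. The Hessian of g at 0 has rank 1. Corank 1: A-series; mu = 3 gives A_3. Both have type A_3, hence right-equivalent.

Yes.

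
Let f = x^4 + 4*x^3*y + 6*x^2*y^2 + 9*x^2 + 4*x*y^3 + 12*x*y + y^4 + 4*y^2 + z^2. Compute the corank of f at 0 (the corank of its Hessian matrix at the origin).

Hessian at 0 has rank 2.

1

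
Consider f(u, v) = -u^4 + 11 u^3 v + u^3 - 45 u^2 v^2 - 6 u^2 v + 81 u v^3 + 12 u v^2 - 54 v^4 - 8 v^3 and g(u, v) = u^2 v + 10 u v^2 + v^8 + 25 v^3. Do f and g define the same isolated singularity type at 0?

The Hessian of f at 0 is [[0, 0], [0, 0]] with rank 0, so corank 2. A Groebner basis of the Jacobian ideal J(f) in C{u,v} is {3*u^2 - 12*u*v + v^4 + v^3 + 12*v^2, u^3 - 30*u^2 + 120*u*v - 18*v^3 - 120*v^2, u^2*v - 9*u^2 + 36*u*v - 7*v^3 - 36*v^2, -2*u^2 + u*v^2 + 8*u*v - 8*v^3/3 - 8*v^2}; counting standard monomials gives mu = 7. Corank 2; j^3 = (u - 2*v)^3 is a perfect cube, so E-series; the 4-jet and mu = 7 give E_7. The Hessian of g at 0 is [[0, 0], [0, 0]] with rank 0, so corank 2. A Groebner basis of the Jacobian ideal J(g) in C{u,v} is {u^2/8 + v^7 - 25*v^2/8, u^3 + 125*v^3, u*v + 5*v^2}; counting standard monomials gives mu = 9. Corank 2; j^3 = v*(u + 5*v)^2 has shape L^2 M (L != M), so D-series; mu = 9 gives D_9. f is E_7 but g is D_9, hence not right-equivalent.

No.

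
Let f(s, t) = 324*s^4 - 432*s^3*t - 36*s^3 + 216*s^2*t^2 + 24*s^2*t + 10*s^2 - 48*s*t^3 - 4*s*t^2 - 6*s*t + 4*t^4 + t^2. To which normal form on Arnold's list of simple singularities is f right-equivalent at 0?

A1

The Hessian of f at 0 has rank 2. Corank 0: nondegenerate Morse point, so A_1.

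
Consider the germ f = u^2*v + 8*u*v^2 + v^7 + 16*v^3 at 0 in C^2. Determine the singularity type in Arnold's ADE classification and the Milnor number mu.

Type D8, Milnor number mu = 8.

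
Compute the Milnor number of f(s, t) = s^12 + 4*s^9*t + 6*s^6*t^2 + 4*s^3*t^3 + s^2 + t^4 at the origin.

3

The Hessian of f at 0 is [[2, 0], [0, 0]] with rank 1, so corank 1. A Groebner basis of the Jacobian ideal J(f) in C{s,t} is {t^3, s}; counting standard monomials gives mu = 3. Corank 1: A-series; mu = 3 gives A_3.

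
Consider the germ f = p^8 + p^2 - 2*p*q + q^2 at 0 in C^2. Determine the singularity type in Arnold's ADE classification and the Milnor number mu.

Type A_7, Milnor number mu = 7.

The Hessian of f at 0 has rank 1. Corank 1: A-series; mu = 7 gives A_7.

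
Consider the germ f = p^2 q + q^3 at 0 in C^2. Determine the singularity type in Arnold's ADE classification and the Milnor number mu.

Type D_{4}, Milnor number mu = 4.

The Hessian of f at 0 is [[0, 0], [0, 0]] with rank 0, so corank 2. A Groebner basis of the Jacobian ideal J(f) in C{p,q} is {q^3, p^2 + 3*q^2, p*q}; counting standard monomials gives mu = 4. Corank 2; j^3 = q*(p^2 + q^2) splits into three distinct lines over C (the quadratic factor has nonzero discriminant), so D_4.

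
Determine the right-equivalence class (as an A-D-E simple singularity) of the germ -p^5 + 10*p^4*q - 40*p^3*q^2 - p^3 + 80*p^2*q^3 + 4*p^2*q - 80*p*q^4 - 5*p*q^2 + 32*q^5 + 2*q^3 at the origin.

D_6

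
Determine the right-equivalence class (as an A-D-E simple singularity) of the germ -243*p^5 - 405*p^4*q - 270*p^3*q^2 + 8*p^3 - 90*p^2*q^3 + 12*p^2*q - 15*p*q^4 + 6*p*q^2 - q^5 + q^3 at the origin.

E_{8}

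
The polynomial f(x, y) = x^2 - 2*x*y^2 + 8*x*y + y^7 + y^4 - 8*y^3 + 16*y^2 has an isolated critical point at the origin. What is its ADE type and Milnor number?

Type A_6, Milnor number mu = 6.

The Hessian of f at 0 has rank 1. Corank 1: A-series; mu = 6 gives A_6.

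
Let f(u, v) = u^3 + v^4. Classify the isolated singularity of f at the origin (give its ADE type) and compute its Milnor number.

The Hessian of f at 0 is [[0, 0], [0, 0]] with rank 0, so corank 2. A Groebner basis of the Jacobian ideal J(f) in C{u,v} is {v^3, u^2}; counting standard monomials gives mu = 6. Corank 2; j^3 = u^3 is a perfect cube, so E-series; the 4-jet and mu = 6 give E_6.

Type E_{6}, Milnor number mu = 6.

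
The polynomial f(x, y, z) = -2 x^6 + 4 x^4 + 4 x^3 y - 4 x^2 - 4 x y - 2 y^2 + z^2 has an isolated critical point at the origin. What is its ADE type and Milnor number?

Type A1, Milnor number mu = 1.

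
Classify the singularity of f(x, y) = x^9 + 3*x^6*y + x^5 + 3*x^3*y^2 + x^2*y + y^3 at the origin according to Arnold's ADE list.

The Hessian of f at 0 is [[0, 0], [0, 0]] with rank 0, so corank 2. A Groebner basis of the Jacobian ideal J(f) in C{x,y} is {y^3, x^2 + 3*y^2, x*y}; counting standard monomials gives mu = 4. Corank 2; j^3 = y*(x^2 + y^2) splits into three distinct lines over C (the quadratic factor has nonzero discriminant), so D_4.

D4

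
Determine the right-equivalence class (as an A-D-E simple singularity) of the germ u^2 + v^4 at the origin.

The Hessian of f at 0 is [[2, 0], [0, 0]] with rank 1, so corank 1. A Groebner basis of the Jacobian ideal J(f) in C{u,v} is {v^3, u}; counting standard monomials gives mu = 3. Corank 1: A-series; mu = 3 gives A_3.

A_{3}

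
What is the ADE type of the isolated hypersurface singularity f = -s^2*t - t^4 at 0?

D5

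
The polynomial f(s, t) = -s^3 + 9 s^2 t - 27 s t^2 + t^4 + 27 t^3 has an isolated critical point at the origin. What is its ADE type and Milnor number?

Type E_{6}, Milnor number mu = 6.

The Hessian of f at 0 has rank 0. Corank 2; j^3 = -(s - 3*t)^3 is a perfect cube, so E-series; the 4-jet and mu = 6 give E_6.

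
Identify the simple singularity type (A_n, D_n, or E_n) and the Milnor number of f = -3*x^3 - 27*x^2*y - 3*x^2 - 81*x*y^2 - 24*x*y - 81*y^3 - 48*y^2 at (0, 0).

Type A_2, Milnor number mu = 2.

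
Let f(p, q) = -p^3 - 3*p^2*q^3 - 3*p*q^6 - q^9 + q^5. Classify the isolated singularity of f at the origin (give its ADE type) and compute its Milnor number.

Type E_8, Milnor number mu = 8.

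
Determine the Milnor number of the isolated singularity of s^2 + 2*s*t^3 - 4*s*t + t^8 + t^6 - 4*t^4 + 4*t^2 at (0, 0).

7

The Hessian of f at 0 has rank 1. Corank 1: A-series; mu = 7 gives A_7.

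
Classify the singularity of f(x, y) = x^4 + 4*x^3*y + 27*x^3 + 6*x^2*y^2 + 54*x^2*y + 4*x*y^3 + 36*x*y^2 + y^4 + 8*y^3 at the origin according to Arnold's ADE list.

The Hessian of f at 0 has rank 0. Corank 2; j^3 = (3*x + 2*y)^3 is a perfect cube, so E-series; the 4-jet and mu = 6 give E_6.

E_{6}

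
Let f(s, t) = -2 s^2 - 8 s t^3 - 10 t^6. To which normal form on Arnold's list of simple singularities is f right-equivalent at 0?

The Hessian of f at 0 has rank 1. Corank 1: A-series; mu = 5 gives A_5.

A_5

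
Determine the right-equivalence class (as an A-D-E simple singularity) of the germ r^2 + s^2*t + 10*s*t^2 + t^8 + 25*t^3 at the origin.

D9

The Hessian of f at 0 has rank 1. Corank 2; j^3 = t*(s + 5*t)^2 has shape L^2 M (L != M), so D-series; mu = 9 gives D_9.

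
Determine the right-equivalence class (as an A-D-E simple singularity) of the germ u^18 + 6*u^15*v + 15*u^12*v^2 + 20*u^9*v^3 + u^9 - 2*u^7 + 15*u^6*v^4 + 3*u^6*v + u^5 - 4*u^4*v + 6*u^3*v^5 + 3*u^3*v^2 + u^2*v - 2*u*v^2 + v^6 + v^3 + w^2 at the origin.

The Hessian of f at 0 has rank 1. Corank 2; j^3 = v*(u - v)^2 has shape L^2 M (L != M), so D-series; mu = 7 gives D_7.

D7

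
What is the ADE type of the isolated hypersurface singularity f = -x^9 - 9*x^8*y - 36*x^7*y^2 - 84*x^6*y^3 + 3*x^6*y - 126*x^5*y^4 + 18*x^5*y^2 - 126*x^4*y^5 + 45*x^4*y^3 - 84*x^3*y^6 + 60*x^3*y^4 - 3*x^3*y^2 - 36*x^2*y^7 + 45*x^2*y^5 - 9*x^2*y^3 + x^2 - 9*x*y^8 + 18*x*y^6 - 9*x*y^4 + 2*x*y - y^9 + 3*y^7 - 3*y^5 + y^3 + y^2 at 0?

A_2

The Hessian of f at 0 has rank 1. Corank 1: A-series; mu = 2 gives A_2.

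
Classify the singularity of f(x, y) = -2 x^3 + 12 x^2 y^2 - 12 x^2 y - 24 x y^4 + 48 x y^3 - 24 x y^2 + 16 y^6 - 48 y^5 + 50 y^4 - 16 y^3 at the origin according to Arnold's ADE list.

E_{6}

The Hessian of f at 0 is [[0, 0], [0, 0]] with rank 0, so corank 2. A Groebner basis of the Jacobian ideal J(f) in C{x,y} is {x^3 - 3*x^2 - 12*x*y - 12*y^2, x^2*y + x^2 + 4*x*y + 4*y^2, -x^2/4 + x*y^2 - x*y - y^2, y^3}; counting standard monomials gives mu = 6. Corank 2; j^3 = -2*(x + 2*y)^3 is a perfect cube, so E-series; the 4-jet and mu = 6 give E_6.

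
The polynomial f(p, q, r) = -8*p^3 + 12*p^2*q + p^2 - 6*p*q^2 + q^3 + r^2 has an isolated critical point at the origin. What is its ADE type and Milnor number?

Type A_2, Milnor number mu = 2.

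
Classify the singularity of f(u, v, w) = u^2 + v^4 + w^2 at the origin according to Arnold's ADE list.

The Hessian of f at 0 has rank 2. Corank 1: A-series; mu = 3 gives A_3.

A_3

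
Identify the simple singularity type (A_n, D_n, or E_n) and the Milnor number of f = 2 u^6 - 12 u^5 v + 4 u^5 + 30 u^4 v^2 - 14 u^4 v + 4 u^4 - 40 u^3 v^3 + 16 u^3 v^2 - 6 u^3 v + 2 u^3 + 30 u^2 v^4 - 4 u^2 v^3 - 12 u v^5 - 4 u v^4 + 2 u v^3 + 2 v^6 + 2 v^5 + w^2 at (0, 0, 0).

Type E_{7}, Milnor number mu = 7.

The Hessian of f at 0 has rank 1. Corank 2; j^3 = 2*u^3 is a perfect cube, so E-series; the 4-jet and mu = 7 give E_7.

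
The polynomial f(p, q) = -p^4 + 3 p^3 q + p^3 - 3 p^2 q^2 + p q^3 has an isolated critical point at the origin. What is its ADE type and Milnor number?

Type E_{7}, Milnor number mu = 7.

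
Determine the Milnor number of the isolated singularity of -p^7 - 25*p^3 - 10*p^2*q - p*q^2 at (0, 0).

8

The Hessian of f at 0 is [[0, 0], [0, 0]] with rank 0, so corank 2. A Groebner basis of the Jacobian ideal J(f) in C{p,q} is {78125*p*q/7 + q^6 + 15625*q^2/7, p*q^2 + q^3/5, p^2 + p*q/5}; counting standard monomials gives mu = 8. Corank 2; j^3 = -p*(5*p + q)^2 has shape L^2 M (L != M), so D-series; mu = 8 gives D_8.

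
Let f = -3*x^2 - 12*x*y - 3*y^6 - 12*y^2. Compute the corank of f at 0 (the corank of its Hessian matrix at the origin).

Hessian at 0 has rank 1.

1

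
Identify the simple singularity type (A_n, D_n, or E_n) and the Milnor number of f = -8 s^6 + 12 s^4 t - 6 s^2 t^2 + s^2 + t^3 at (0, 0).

Type A_2, Milnor number mu = 2.

The Hessian of f at 0 is [[2, 0], [0, 0]] with rank 1, so corank 1. A Groebner basis of the Jacobian ideal J(f) in C{s,t} is {t^2, s}; counting standard monomials gives mu = 2. Corank 1: A-series; mu = 2 gives A_2.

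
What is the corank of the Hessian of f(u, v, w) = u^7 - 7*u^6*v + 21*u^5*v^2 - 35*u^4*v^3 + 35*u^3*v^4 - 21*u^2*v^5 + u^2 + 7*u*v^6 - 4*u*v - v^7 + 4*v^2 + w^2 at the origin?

The Hessian at 0 is [[2, -4, 0], [-4, 8, 0], [0, 0, 2]] of rank 2; hence corank 1.

1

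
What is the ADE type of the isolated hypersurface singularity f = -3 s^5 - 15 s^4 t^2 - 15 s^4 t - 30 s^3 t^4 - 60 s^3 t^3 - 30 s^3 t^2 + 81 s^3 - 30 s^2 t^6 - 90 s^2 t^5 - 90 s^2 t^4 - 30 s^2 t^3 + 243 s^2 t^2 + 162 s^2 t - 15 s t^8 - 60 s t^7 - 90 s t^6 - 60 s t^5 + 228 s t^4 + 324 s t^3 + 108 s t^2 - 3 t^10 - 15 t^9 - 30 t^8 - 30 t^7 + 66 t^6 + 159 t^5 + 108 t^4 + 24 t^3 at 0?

The Hessian of f at 0 has rank 0. Corank 2; j^3 = 3*(3*s + 2*t)^3 is a perfect cube, so E-series; the 5-jet and mu = 8 give E_8.

E_{8}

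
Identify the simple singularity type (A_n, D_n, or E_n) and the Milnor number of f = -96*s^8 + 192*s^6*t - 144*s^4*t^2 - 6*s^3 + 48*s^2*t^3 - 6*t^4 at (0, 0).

Type E6, Milnor number mu = 6.

The Hessian of f at 0 has rank 0. Corank 2; j^3 = -6*s^3 is a perfect cube, so E-series; the 4-jet and mu = 6 give E_6.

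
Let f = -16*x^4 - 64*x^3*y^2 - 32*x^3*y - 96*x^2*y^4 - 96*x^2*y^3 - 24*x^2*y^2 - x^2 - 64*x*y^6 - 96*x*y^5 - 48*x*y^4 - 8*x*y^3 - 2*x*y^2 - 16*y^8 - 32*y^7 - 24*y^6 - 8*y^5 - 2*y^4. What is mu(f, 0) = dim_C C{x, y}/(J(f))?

The Hessian of f at 0 is [[-2, 0], [0, 0]] with rank 1, so corank 1. A Groebner basis of the Jacobian ideal J(f) in C{x,y} is {x^2, x*y, x + y^2}; counting standard monomials gives mu = 3. Corank 1: A-series; mu = 3 gives A_3.

3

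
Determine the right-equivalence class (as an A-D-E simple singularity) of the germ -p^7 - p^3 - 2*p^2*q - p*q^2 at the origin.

The Hessian of f at 0 has rank 0. Corank 2; j^3 = -p*(p + q)^2 has shape L^2 M (L != M), so D-series; mu = 8 gives D_8.

D_{8}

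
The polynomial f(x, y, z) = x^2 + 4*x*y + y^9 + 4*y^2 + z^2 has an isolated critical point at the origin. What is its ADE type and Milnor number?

The Hessian of f at 0 has rank 2. Corank 1: A-series; mu = 8 gives A_8.

Type A_{8}, Milnor number mu = 8.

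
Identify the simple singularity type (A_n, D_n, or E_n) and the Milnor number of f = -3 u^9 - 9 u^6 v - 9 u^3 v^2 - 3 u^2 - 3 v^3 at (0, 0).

Type A_2, Milnor number mu = 2.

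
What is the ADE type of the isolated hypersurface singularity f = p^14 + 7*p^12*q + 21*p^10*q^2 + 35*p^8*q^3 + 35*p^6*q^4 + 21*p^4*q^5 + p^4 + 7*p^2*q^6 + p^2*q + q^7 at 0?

D_8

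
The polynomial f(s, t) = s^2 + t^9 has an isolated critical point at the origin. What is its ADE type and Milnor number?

The Hessian of f at 0 has rank 1. Corank 1: A-series; mu = 8 gives A_8.

Type A8, Milnor number mu = 8.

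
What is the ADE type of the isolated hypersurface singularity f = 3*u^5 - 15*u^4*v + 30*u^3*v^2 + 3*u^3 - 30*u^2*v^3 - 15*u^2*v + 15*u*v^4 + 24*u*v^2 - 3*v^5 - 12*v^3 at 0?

D_{6}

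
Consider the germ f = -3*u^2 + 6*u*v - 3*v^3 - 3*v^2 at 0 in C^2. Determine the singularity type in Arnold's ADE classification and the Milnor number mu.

The Hessian of f at 0 is [[-6, 6], [6, -6]] with rank 1, so corank 1. A Groebner basis of the Jacobian ideal J(f) in C{u,v} is {v^2, u - v}; counting standard monomials gives mu = 2. Corank 1: A-series; mu = 2 gives A_2.

Type A_2, Milnor number mu = 2.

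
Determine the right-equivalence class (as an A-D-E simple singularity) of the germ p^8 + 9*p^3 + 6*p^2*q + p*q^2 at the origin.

D9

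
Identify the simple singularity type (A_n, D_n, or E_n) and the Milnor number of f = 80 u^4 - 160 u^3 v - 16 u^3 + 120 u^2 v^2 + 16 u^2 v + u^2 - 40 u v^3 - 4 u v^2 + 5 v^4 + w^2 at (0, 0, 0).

Type A_{3}, Milnor number mu = 3.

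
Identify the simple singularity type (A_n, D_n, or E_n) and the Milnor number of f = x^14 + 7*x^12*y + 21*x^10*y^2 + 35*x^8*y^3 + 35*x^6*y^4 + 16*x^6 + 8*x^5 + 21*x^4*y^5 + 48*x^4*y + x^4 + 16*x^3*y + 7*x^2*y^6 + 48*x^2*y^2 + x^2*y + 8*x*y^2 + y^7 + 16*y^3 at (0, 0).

The Hessian of f at 0 has rank 0. Corank 2; j^3 = y*(x + 4*y)^2 has shape L^2 M (L != M), so D-series; mu = 8 gives D_8.

Type D_8, Milnor number mu = 8.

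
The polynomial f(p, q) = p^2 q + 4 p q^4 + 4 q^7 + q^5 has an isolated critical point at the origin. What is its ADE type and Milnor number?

Type D_6, Milnor number mu = 6.

The Hessian of f at 0 is [[0, 0], [0, 0]] with rank 0, so corank 2. A Groebner basis of the Jacobian ideal J(f) in C{p,q} is {p*q/2 + q^4, p*q^2, p^2 - 5*p*q/2}; counting standard monomials gives mu = 6. Corank 2; j^3 = p^2*q has shape L^2 M (L != M), so D-series; mu = 6 gives D_6.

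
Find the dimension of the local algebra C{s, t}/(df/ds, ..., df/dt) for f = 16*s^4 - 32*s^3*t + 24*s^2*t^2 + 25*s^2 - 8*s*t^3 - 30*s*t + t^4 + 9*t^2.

3

The Hessian of f at 0 has rank 1. Corank 1: A-series; mu = 3 gives A_3.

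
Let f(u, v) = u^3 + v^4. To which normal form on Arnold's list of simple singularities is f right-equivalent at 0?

E6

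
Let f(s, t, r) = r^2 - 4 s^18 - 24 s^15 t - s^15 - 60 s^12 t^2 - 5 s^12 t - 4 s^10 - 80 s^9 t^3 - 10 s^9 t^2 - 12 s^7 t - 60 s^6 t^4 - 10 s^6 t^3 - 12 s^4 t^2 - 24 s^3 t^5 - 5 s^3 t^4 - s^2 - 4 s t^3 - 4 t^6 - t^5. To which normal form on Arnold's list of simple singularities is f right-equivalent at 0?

The Hessian of f at 0 has rank 2. Corank 1: A-series; mu = 4 gives A_4.

A_4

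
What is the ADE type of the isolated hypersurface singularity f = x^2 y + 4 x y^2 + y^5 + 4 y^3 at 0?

The Hessian of f at 0 is [[0, 0], [0, 0]] with rank 0, so corank 2. A Groebner basis of the Jacobian ideal J(f) in C{x,y} is {x^2/5 + y^4 - 4*y^2/5, x^3 + 8*y^3, x*y + 2*y^2}; counting standard monomials gives mu = 6. Corank 2; j^3 = y*(x + 2*y)^2 has shape L^2 M (L != M), so D-series; mu = 6 gives D_6.

D_6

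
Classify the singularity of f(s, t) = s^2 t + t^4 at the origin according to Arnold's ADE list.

D_{5}

The Hessian of f at 0 has rank 0. Corank 2; j^3 = s^2*t has shape L^2 M (L != M), so D-series; mu = 5 gives D_5.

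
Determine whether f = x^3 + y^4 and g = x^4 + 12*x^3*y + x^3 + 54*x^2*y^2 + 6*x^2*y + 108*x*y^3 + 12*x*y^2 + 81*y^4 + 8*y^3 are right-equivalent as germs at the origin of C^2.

Yes.

The Hessian of f at 0 is [[0, 0], [0, 0]] with rank 0, so corank 2. A Groebner basis of the Jacobian ideal J(f) in C{x,y} is {y^3, x^2}; counting standard monomials gives mu = 6. Corank 2; j^3 = x^3 is a perfect cube, so E-series; the 4-jet and mu = 6 give E_6. The Hessian of g at 0 is [[0, 0], [0, 0]] with rank 0, so corank 2. A Groebner basis of the Jacobian ideal J(g) in C{x,y} is {y^4, x*y^2 + 7*y^3/3, x^2 + 4*x*y + 4*y^2}; counting standard monomials gives mu = 6. Corank 2; j^3 = (x + 2*y)^3 is a perfect cube, so E-series; the 4-jet and mu = 6 give E_6. Both have type E_6, hence right-equivalent.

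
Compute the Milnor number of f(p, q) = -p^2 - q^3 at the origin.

2

The Hessian of f at 0 is [[-2, 0], [0, 0]] with rank 1, so corank 1. A Groebner basis of the Jacobian ideal J(f) in C{p,q} is {q^2, p}; counting standard monomials gives mu = 2. Corank 1: A-series; mu = 2 gives A_2.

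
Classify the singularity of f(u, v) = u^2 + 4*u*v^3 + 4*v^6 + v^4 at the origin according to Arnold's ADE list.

A_3

The Hessian of f at 0 has rank 1. Corank 1: A-series; mu = 3 gives A_3.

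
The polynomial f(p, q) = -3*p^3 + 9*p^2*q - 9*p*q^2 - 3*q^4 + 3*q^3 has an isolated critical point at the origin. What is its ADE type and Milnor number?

Type E_6, Milnor number mu = 6.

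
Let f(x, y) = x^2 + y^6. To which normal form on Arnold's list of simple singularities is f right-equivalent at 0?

The Hessian of f at 0 is [[2, 0], [0, 0]] with rank 1, so corank 1. A Groebner basis of the Jacobian ideal J(f) in C{x,y} is {y^5, x}; counting standard monomials gives mu = 5. Corank 1: A-series; mu = 5 gives A_5.

A_5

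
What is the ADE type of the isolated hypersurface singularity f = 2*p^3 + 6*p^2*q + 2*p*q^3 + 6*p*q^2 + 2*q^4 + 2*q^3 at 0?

E_{7}

The Hessian of f at 0 is [[0, 0], [0, 0]] with rank 0, so corank 2. A Groebner basis of the Jacobian ideal J(f) in C{p,q} is {p^3 + 3*p^2*q + 6*p^2 + 12*p*q + 6*q^2, -3*p^2 + p*q^2 - 6*p*q - 3*q^2, 3*p^2 + 6*p*q + q^3 + 3*q^2}; counting standard monomials gives mu = 7. Corank 2; j^3 = 2*(p + q)^3 is a perfect cube, so E-series; the 4-jet and mu = 7 give E_7.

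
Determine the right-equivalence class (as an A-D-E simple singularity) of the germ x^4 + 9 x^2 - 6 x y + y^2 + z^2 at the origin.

A3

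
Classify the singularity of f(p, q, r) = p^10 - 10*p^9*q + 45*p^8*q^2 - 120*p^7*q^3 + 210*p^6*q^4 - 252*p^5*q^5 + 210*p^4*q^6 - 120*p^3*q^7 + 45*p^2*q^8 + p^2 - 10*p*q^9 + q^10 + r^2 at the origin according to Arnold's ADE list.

A_{9}

The Hessian of f at 0 is [[2, 0, 0], [0, 0, 0], [0, 0, 2]] with rank 2, so corank 1. A Groebner basis of the Jacobian ideal J(f) in C{p,q,r} is {q^9, p, r}; counting standard monomials gives mu = 9. Corank 1: A-series; mu = 9 gives A_9.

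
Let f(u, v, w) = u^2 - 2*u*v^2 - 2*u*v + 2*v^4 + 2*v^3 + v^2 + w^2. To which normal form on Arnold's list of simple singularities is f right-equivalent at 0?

The Hessian of f at 0 has rank 2. Corank 1: A-series; mu = 3 gives A_3.

A_{3}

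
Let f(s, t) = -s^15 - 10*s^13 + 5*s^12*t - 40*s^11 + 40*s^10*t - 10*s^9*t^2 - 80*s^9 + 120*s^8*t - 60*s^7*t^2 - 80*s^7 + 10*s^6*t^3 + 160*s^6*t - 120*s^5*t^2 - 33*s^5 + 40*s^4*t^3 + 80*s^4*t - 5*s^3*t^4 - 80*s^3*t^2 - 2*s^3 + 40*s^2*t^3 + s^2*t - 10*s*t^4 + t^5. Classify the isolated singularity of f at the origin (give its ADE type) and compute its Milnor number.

Type D6, Milnor number mu = 6.

The Hessian of f at 0 is [[0, 0], [0, 0]] with rank 0, so corank 2. A Groebner basis of the Jacobian ideal J(f) in C{s,t} is {s*t/10 + t^4, s*t^2, s^2 - s*t/2}; counting standard monomials gives mu = 6. Corank 2; j^3 = -s^2*(2*s - t) has shape L^2 M (L != M), so D-series; mu = 6 gives D_6.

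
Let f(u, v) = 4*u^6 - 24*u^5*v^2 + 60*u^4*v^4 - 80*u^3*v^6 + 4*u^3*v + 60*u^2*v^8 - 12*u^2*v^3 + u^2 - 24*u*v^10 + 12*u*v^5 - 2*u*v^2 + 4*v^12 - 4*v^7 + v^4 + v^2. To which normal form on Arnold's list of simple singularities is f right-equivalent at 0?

The Hessian of f at 0 is [[2, 0], [0, 2]] with rank 2, so corank 0. A Groebner basis of the Jacobian ideal J(f) in C{u,v} is {u, v}; counting standard monomials gives mu = 1. Corank 0: nondegenerate Morse point, so A_1.

A1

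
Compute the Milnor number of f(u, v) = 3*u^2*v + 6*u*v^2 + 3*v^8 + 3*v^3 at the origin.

The Hessian of f at 0 is [[0, 0], [0, 0]] with rank 0, so corank 2. A Groebner basis of the Jacobian ideal J(f) in C{u,v} is {u^2/8 + v^7 - v^2/8, u^3 + v^3, u*v + v^2}; counting standard monomials gives mu = 9. Corank 2; j^3 = 3*v*(u + v)^2 has shape L^2 M (L != M), so D-series; mu = 9 gives D_9.

9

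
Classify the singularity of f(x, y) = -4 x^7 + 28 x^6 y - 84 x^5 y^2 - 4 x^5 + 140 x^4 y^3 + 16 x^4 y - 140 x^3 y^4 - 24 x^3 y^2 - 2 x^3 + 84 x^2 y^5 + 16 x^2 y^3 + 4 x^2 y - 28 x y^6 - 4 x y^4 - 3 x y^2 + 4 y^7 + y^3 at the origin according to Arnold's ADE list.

D_{4}

The Hessian of f at 0 is [[0, 0], [0, 0]] with rank 0, so corank 2. A Groebner basis of the Jacobian ideal J(f) in C{x,y} is {y^3, x^2 - 3*y^2/2, x*y - 3*y^2/2}; counting standard monomials gives mu = 4. Corank 2; j^3 = -(x - y)*(2*x^2 - 2*x*y + y^2) splits into three distinct lines over C (the quadratic factor has nonzero discriminant), so D_4.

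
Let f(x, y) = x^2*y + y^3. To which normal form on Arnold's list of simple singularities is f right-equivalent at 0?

D_{4}

The Hessian of f at 0 is [[0, 0], [0, 0]] with rank 0, so corank 2. A Groebner basis of the Jacobian ideal J(f) in C{x,y} is {y^3, x^2 + 3*y^2, x*y}; counting standard monomials gives mu = 4. Corank 2; j^3 = y*(x^2 + y^2) splits into three distinct lines over C (the quadratic factor has nonzero discriminant), so D_4.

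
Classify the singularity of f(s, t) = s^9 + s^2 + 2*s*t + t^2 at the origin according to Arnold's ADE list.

A_8

The Hessian of f at 0 has rank 1. Corank 1: A-series; mu = 8 gives A_8.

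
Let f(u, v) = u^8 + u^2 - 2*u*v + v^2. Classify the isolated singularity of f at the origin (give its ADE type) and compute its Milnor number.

Type A_{7}, Milnor number mu = 7.

The Hessian of f at 0 has rank 1. Corank 1: A-series; mu = 7 gives A_7.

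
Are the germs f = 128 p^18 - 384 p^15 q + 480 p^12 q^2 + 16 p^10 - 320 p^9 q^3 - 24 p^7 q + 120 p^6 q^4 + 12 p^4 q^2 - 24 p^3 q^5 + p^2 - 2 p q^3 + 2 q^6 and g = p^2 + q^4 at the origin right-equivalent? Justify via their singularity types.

No.

The Hessian of f at 0 has rank 1. Corank 1: A-series; mu = 5 gives A_5. The Hessian of g at 0 has rank 1. Corank 1: A-series; mu = 3 gives A_3. f is A_5 but g is A_3, hence not right-equivalent.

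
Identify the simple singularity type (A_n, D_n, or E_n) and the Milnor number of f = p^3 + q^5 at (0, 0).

Type E_8, Milnor number mu = 8.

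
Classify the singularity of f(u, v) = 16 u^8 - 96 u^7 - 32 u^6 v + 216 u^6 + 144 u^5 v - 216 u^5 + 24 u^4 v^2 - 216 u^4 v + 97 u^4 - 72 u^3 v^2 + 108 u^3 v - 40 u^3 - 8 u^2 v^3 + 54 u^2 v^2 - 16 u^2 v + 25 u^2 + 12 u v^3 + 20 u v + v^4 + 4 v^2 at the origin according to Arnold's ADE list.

A3

The Hessian of f at 0 has rank 1. Corank 1: A-series; mu = 3 gives A_3.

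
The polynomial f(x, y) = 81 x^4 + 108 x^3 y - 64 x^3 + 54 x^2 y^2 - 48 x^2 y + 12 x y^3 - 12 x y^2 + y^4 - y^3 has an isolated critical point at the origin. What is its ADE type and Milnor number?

Type E_6, Milnor number mu = 6.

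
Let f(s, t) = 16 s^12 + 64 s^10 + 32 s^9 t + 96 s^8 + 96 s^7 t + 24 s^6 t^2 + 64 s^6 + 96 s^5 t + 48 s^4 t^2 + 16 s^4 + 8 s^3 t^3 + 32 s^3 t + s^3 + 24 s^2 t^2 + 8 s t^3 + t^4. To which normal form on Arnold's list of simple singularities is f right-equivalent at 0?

The Hessian of f at 0 is [[0, 0], [0, 0]] with rank 0, so corank 2. A Groebner basis of the Jacobian ideal J(f) in C{s,t} is {t^4, s*t^2 + t^3/6, s^2}; counting standard monomials gives mu = 6. Corank 2; j^3 = s^3 is a perfect cube, so E-series; the 4-jet and mu = 6 give E_6.

E6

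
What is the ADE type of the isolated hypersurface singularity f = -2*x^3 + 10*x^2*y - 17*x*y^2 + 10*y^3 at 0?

The Hessian of f at 0 has rank 0. Corank 2; j^3 = -(x - 2*y)*(2*x^2 - 6*x*y + 5*y^2) splits into three distinct lines over C (the quadratic factor has nonzero discriminant), so D_4.

D_4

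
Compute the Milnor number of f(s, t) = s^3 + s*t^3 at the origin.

7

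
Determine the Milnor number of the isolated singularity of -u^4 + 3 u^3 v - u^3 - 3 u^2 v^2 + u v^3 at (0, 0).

7

The Hessian of f at 0 has rank 0. Corank 2; j^3 = -u^3 is a perfect cube, so E-series; the 4-jet and mu = 7 give E_7.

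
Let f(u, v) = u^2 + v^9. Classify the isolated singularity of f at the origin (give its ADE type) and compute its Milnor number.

Type A_8, Milnor number mu = 8.

The Hessian of f at 0 has rank 1. Corank 1: A-series; mu = 8 gives A_8.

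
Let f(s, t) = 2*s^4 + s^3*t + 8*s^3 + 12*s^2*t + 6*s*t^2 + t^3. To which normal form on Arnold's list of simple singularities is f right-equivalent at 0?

E7

The Hessian of f at 0 has rank 0. Corank 2; j^3 = (2*s + t)^3 is a perfect cube, so E-series; the 4-jet and mu = 7 give E_7.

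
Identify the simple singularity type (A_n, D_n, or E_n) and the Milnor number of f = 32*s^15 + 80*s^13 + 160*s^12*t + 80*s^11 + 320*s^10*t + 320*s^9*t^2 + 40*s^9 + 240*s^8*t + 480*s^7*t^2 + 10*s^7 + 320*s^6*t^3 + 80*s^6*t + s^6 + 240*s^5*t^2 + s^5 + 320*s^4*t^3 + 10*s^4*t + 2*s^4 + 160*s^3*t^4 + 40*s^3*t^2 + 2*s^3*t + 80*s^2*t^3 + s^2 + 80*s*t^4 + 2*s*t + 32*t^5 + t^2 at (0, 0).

Type A_{4}, Milnor number mu = 4.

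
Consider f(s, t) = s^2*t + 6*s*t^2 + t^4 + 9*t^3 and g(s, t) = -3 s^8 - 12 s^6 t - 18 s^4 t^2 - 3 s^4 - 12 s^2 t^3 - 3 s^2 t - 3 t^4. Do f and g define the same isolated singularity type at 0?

Yes.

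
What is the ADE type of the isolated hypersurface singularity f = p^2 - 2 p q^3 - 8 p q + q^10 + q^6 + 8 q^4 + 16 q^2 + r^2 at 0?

A_9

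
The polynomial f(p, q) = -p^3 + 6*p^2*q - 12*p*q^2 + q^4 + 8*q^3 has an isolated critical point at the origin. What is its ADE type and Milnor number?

The Hessian of f at 0 has rank 0. Corank 2; j^3 = -(p - 2*q)^3 is a perfect cube, so E-series; the 4-jet and mu = 6 give E_6.

Type E6, Milnor number mu = 6.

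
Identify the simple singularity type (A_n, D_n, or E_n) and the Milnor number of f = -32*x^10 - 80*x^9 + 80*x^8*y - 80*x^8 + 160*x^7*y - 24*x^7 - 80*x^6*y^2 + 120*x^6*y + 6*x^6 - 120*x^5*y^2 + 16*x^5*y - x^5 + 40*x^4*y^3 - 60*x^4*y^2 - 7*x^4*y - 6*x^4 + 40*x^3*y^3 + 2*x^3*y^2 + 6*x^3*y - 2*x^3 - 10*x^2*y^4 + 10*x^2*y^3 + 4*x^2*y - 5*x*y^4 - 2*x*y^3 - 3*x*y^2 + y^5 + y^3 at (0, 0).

Type D_{4}, Milnor number mu = 4.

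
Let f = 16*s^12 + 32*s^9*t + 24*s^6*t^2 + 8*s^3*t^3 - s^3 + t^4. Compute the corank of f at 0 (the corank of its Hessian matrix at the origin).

2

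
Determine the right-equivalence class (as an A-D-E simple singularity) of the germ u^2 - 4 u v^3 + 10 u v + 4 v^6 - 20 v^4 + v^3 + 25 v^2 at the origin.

A_2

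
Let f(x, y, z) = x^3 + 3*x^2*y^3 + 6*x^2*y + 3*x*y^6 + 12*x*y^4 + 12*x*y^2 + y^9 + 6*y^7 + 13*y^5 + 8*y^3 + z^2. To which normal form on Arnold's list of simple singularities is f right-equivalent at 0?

E_8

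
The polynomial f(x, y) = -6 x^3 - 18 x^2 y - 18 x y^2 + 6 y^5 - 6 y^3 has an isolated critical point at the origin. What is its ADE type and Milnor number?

The Hessian of f at 0 has rank 0. Corank 2; j^3 = -6*(x + y)^3 is a perfect cube, so E-series; the 5-jet and mu = 8 give E_8.

Type E8, Milnor number mu = 8.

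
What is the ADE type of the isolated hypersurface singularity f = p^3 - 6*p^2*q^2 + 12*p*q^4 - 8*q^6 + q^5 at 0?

E8

The Hessian of f at 0 is [[0, 0], [0, 0]] with rank 0, so corank 2. A Groebner basis of the Jacobian ideal J(f) in C{p,q} is {q^4, p^3, -p^2/4 + p*q^2}; counting standard monomials gives mu = 8. Corank 2; j^3 = p^3 is a perfect cube, so E-series; the 5-jet and mu = 8 give E_8.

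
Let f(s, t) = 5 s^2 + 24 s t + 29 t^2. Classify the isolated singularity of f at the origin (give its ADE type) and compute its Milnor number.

The Hessian of f at 0 has rank 2. Corank 0: nondegenerate Morse point, so A_1.

Type A_1, Milnor number mu = 1.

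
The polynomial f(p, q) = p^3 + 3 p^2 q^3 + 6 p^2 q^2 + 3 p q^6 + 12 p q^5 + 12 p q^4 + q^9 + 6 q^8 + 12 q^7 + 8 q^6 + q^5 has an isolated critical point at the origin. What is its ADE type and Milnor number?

Type E8, Milnor number mu = 8.

The Hessian of f at 0 is [[0, 0], [0, 0]] with rank 0, so corank 2. A Groebner basis of the Jacobian ideal J(f) in C{p,q} is {p^2/2 + p*q^3 + 2*p*q^2, q^4, p^3, p^2*q - 2*p^2 - 8*p*q^2}; counting standard monomials gives mu = 8. Corank 2; j^3 = p^3 is a perfect cube, so E-series; the 5-jet and mu = 8 give E_8.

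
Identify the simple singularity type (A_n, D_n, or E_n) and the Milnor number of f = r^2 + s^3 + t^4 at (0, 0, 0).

Type E_{6}, Milnor number mu = 6.

The Hessian of f at 0 has rank 1. Corank 2; j^3 = s^3 is a perfect cube, so E-series; the 4-jet and mu = 6 give E_6.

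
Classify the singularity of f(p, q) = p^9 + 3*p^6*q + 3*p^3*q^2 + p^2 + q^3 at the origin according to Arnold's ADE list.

The Hessian of f at 0 has rank 1. Corank 1: A-series; mu = 2 gives A_2.

A_2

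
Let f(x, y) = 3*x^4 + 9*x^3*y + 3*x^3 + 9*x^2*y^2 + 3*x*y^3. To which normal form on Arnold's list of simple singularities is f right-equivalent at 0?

E_{7}

The Hessian of f at 0 has rank 0. Corank 2; j^3 = 3*x^3 is a perfect cube, so E-series; the 4-jet and mu = 7 give E_7.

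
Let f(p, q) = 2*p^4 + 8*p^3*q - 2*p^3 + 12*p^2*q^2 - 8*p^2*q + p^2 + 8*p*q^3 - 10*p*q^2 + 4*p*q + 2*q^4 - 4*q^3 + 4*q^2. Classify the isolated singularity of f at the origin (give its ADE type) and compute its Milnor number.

The Hessian of f at 0 has rank 1. Corank 1: A-series; mu = 3 gives A_3.

Type A_{3}, Milnor number mu = 3.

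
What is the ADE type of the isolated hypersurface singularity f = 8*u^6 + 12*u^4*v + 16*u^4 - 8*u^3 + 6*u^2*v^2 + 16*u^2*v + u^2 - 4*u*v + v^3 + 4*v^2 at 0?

A_{2}

The Hessian of f at 0 has rank 1. Corank 1: A-series; mu = 2 gives A_2.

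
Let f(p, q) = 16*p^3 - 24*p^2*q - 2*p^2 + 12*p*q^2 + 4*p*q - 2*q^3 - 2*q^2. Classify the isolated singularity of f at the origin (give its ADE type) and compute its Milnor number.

Type A2, Milnor number mu = 2.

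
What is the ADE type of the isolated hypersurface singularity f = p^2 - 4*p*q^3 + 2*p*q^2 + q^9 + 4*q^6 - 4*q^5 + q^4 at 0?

The Hessian of f at 0 has rank 1. Corank 1: A-series; mu = 8 gives A_8.

A8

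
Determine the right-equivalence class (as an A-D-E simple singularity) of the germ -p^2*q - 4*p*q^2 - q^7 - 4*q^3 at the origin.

The Hessian of f at 0 has rank 0. Corank 2; j^3 = -q*(p + 2*q)^2 has shape L^2 M (L != M), so D-series; mu = 8 gives D_8.

D8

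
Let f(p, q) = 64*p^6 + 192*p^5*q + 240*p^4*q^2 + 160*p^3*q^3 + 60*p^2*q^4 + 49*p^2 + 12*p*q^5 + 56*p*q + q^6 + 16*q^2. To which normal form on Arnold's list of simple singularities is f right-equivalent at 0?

The Hessian of f at 0 is [[98, 56], [56, 32]] with rank 1, so corank 1. A Groebner basis of the Jacobian ideal J(f) in C{p,q} is {q^5, p + 4*q/7}; counting standard monomials gives mu = 5. Corank 1: A-series; mu = 5 gives A_5.

A_5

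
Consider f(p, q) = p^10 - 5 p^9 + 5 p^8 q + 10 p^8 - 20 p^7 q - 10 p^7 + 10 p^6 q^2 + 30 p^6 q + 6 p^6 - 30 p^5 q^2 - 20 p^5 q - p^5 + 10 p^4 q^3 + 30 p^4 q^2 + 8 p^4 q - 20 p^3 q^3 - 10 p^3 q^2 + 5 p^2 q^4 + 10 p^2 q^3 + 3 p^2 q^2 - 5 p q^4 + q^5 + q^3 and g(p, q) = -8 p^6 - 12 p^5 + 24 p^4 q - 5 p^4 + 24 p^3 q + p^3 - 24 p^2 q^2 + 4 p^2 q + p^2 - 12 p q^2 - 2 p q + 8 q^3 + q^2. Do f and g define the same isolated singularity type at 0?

No.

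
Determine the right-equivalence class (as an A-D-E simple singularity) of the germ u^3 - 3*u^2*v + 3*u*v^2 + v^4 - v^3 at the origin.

The Hessian of f at 0 is [[0, 0], [0, 0]] with rank 0, so corank 2. A Groebner basis of the Jacobian ideal J(f) in C{u,v} is {v^3, u^2 - 2*u*v + v^2}; counting standard monomials gives mu = 6. Corank 2; j^3 = (u - v)^3 is a perfect cube, so E-series; the 4-jet and mu = 6 give E_6.

E_{6}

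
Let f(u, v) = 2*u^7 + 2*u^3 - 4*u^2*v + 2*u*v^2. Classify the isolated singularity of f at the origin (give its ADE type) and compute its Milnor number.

Type D_{8}, Milnor number mu = 8.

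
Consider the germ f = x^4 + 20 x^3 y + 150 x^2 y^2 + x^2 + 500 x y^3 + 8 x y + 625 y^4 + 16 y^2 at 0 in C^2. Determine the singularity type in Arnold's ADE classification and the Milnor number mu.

Type A3, Milnor number mu = 3.

The Hessian of f at 0 has rank 1. Corank 1: A-series; mu = 3 gives A_3.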